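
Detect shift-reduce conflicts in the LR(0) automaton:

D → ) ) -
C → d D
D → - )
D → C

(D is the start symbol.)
Augment with D' → D and build the canonical LR(0) collection (I0 = CLOSURE({[D' → . D]}), then GOTO on every symbol after a dot until no new states appear). It has 10 states:
  I0: { [C → . d D], [D → . ) ) -], [D → . - )], [D → . C], [D' → . D] }  — shift
  I1: { [D → ) . ) -] }  — shift
  I2: { [D → - . )] }  — shift
  I3: { [D → C .] }  — reduce
  I4: { [D' → D .] }  — accept
  I5: { [C → . d D], [C → d . D], [D → . ) ) -], [D → . - )], [D → . C] }  — shift
  I6: { [C → d D .] }  — reduce
  I7: { [D → - ) .] }  — reduce
  I8: { [D → ) ) . -] }  — shift
  I9: { [D → ) ) - .] }  — reduce

No state contains both a complete item and a shift item.

Answer: No shift-reduce conflicts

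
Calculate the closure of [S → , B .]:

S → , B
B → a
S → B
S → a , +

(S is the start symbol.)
{ [S → , B .] }

To compute CLOSURE, for each item [A → α.Bβ] where B is a non-terminal, add [B → .γ] for all productions B → γ; repeat for the newly added items until nothing changes.

Start with: [S → , B .]
The dot is at the end, so nothing is added.

CLOSURE = { [S → , B .] }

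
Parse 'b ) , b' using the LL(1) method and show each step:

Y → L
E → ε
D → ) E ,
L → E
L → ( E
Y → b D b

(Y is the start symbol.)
LL(1) parsing maintains a stack (initially the start symbol over $) and the input. At each step: if the stack top is a terminal, match it against the current input token; if it is a non-terminal N, replace it with the RHS of M[N, lookahead] (the unique production whose predict set contains the lookahead).

Stack is shown with the top on the left.

Stack      Input      Action
----------------------------
Y $        b ) , b $  output Y → b D b
b D b $    b ) , b $  match 'b'
D b $      ) , b $    output D → ) E ,
) E , b $  ) , b $    match ')'
E , b $    , b $      output E → ε
, b $      , b $      match ','
b $        b $        match 'b'
$          $          accept

The string is accepted.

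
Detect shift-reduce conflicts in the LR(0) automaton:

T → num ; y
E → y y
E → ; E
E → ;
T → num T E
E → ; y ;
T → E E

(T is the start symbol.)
Yes — I1: [E → ; .] vs [E → . ;]; I7: [E → ; .] vs [E → . ;]; I11: [T → num ; y .] vs [E → ; y . ;]

Augment with T' → T and build the canonical LR(0) collection (I0 = CLOSURE({[T' → . T]}), then GOTO on every symbol after a dot until no new states appear). It has 15 states:
  I0: { [E → . ; E], [E → . ; y ;], [E → . ;], [E → . y y], [T → . E E], [T → . num ; y], [T → . num T E], [T' → . T] }  — shift
  I1: { [E → . ; E], [E → . ; y ;], [E → . ;], [E → . y y], [E → ; . E], [E → ; . y ;], [E → ; .] }  — shift, reduce
  I2: { [E → . ; E], [E → . ; y ;], [E → . ;], [E → . y y], [T → E . E] }  — shift
  I3: { [T' → T .] }  — accept
  I4: { [E → . ; E], [E → . ; y ;], [E → . ;], [E → . y y], [T → . E E], [T → . num ; y], [T → . num T E], [T → num . ; y], [T → num . T E] }  — shift
  I5: { [E → y . y] }  — shift
  I6: { [E → y y .] }  — reduce
  I7: { [E → . ; E], [E → . ; y ;], [E → . ;], [E → . y y], [E → ; . E], [E → ; . y ;], [E → ; .], [T → num ; . y] }  — shift, reduce
  I8: { [E → . ; E], [E → . ; y ;], [E → . ;], [E → . y y], [T → num T . E] }  — shift
  I9: { [T → num T E .] }  — reduce
  I10: { [E → ; E .] }  — reduce
  I11: { [E → ; y . ;], [E → y . y], [T → num ; y .] }  — shift, reduce
  I12: { [E → ; y ; .] }  — reduce
  I13: { [T → E E .] }  — reduce
  I14: { [E → ; y . ;], [E → y . y] }  — shift

I1 contains reduce item [E → ; .] and shift items [E → . ;], [E → . ; E], [E → . ; y ;], [E → ; . y ;], [E → . y y] — shift-reduce conflict.
I7 contains reduce item [E → ; .] and shift items [E → . ;], [E → . ; E], [E → . ; y ;], [E → ; . y ;], [E → . y y], [T → num ; . y] — shift-reduce conflict.
I11 contains reduce item [T → num ; y .] and shift items [E → ; y . ;], [E → y . y] — shift-reduce conflict.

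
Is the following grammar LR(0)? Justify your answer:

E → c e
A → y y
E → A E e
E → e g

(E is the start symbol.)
A grammar is LR(0) if no state in the canonical LR(0) collection has:
  - both a shift item (dot before a terminal) and a complete item (shift-reduce conflict), or
  - two or more complete items (reduce-reduce conflict; the accept item [E' → E .] counts as a complete item here).

Augment with E' → E and build the canonical LR(0) collection (I0 = CLOSURE({[E' → . E]}), then GOTO on every symbol after a dot until no new states appear). It has 11 states:
  I0: { [A → . y y], [E → . A E e], [E → . c e], [E → . e g], [E' → . E] }  — shift
  I1: { [A → . y y], [E → . A E e], [E → . c e], [E → . e g], [E → A . E e] }  — shift
  I2: { [E' → E .] }  — accept
  I3: { [E → c . e] }  — shift
  I4: { [E → e . g] }  — shift
  I5: { [A → y . y] }  — shift
  I6: { [A → y y .] }  — reduce
  I7: { [E → e g .] }  — reduce
  I8: { [E → c e .] }  — reduce
  I9: { [E → A E . e] }  — shift
  I10: { [E → A E e .] }  — reduce

Every state is either a pure shift/goto state or contains exactly one complete item and nothing to shift — no conflicts. The grammar is LR(0).

Answer: Yes, the grammar is LR(0)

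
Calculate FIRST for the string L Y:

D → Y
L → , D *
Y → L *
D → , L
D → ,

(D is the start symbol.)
FIRST sets of the non-terminals involved (from the grammar, by fixed-point iteration):
  FIRST(L) = { ',' }

To compute FIRST(L Y), process the symbols left to right:
Symbol L is a non-terminal. Add FIRST(L) \ {ε} = { ',' }
L is not nullable (ε ∉ FIRST(L)), so stop here.
FIRST(L Y) = { ',' }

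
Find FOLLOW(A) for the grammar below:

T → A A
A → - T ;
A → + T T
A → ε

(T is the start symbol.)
To compute FOLLOW(A), find every occurrence of A on a right-hand side N → α A β: add FIRST(β) \ {ε}, and if β is empty or nullable also add FOLLOW(N). Iterate to a fixed point.

In T → A A: A is followed by A, add FIRST(A) \ {ε} = { '+', '-' }
  A is nullable, so also add FOLLOW(T)
In T → A A: A is at the end, add FOLLOW(T)

The FOLLOW sets referred to above (computed the same way, to a fixed point):
  FOLLOW(T) = { $, '+', '-', ';' }

Taking the union: FOLLOW(A) = { $, '+', '-', ';' }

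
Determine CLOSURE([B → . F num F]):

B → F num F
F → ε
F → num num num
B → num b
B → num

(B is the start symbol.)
To compute CLOSURE, for each item [A → α.Bβ] where B is a non-terminal, add [B → .γ] for all productions B → γ; repeat for the newly added items until nothing changes.

Start with: [B → . F num F]
  [B → . F num F] has the dot before F: add [F → .], [F → . num num num]
No further items can be added.

CLOSURE = { [B → . F num F], [F → . num num num], [F → .] }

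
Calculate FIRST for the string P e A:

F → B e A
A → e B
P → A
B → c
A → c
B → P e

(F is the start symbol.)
FIRST sets of the non-terminals involved (from the grammar, by fixed-point iteration):
  FIRST(P) = { 'c', 'e' }

To compute FIRST(P e A), process the symbols left to right:
Symbol P is a non-terminal. Add FIRST(P) \ {ε} = { 'c', 'e' }
P is not nullable (ε ∉ FIRST(P)), so stop here.
FIRST(P e A) = { 'c', 'e' }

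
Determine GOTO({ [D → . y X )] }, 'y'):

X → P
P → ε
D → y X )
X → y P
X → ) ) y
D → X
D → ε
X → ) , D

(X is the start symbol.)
{ [D → y . X )], [P → .], [X → . ) ) y], [X → . ) , D], [X → . P], [X → . y P] }

GOTO(I, 'y') = CLOSURE({ [A → αX.β] : [A → α.Xβ] ∈ I, X = 'y' })

Items with dot before 'y', with the dot advanced:
  [D → . y X )] → [D → y . X )]
Closure of the advanced items:
  [D → y . X )] has the dot before X: add [X → . P], [X → . y P], [X → . ) ) y], [X → . ) , D]
  [X → . P] has the dot before P: add [P → .]

GOTO = { [D → y . X )], [P → .], [X → . ) ) y], [X → . ) , D], [X → . P], [X → . y P] }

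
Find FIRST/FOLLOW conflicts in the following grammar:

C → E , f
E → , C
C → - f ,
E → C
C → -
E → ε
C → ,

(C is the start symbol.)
Yes. E → ',' C with FOLLOW(E) on { ',' }; E → C with FOLLOW(E) on { ',' }

A FIRST/FOLLOW conflict occurs when a non-terminal N has a nullable alternative N → β (β ⇒* ε) and another alternative N → α with FIRST(α) ∩ FOLLOW(N) ≠ ∅: on such a lookahead the parser cannot decide between expanding α and letting N vanish via β.

Nullable non-terminals: E.
FIRST sets used below: FIRST(C) = { ',', '-' }

E: nullable alternative(s) E → ε; FOLLOW(E) = { ',' }
  E → , C: FIRST \ {ε} = { ',' } — overlaps FOLLOW(E) on { ',' }: CONFLICT
  E → C: FIRST \ {ε} = { ',', '-' } — overlaps FOLLOW(E) on { ',' }: CONFLICT
  E → ε: FIRST \ {ε} = { } — this is the only nullable alternative, skip

C has no nullable alternative, so no FIRST/FOLLOW check is needed there.

So the grammar has 2 FIRST/FOLLOW conflicts (marked CONFLICT above).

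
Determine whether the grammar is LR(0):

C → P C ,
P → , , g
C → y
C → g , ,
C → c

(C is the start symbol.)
Augment with C' → C and build the canonical LR(0) collection (I0 = CLOSURE({[C' → . C]}), then GOTO on every symbol after a dot until no new states appear). It has 13 states:
  I0: { [C → . P C ,], [C → . c], [C → . g , ,], [C → . y], [C' → . C], [P → . , , g] }  — shift
  I1: { [P → , . , g] }  — shift
  I2: { [C' → C .] }  — accept
  I3: { [C → . P C ,], [C → . c], [C → . g , ,], [C → . y], [C → P . C ,], [P → . , , g] }  — shift
  I4: { [C → c .] }  — reduce
  I5: { [C → g . , ,] }  — shift
  I6: { [C → y .] }  — reduce
  I7: { [C → g , . ,] }  — shift
  I8: { [C → g , , .] }  — reduce
  I9: { [C → P C . ,] }  — shift
  I10: { [C → P C , .] }  — reduce
  I11: { [P → , , . g] }  — shift
  I12: { [P → , , g .] }  — reduce

Every state is either a pure shift/goto state or contains exactly one complete item and nothing to shift — no conflicts. The grammar is LR(0).

Answer: Yes, the grammar is LR(0)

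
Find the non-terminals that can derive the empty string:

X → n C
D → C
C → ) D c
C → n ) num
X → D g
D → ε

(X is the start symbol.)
{ 'D' }

ε-productions: D → ε
So D is immediately nullable.
No further non-terminal can be added: every production for the remaining non-terminals contains a terminal or a non-nullable non-terminal.
Nullable = { 'D' }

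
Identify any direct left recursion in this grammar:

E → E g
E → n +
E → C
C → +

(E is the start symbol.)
Yes, E is left-recursive

Direct left recursion occurs when N → N α for some non-terminal N (the right-hand side begins with the left-hand side itself).

E → E g: LEFT RECURSIVE (starts with E)
E → n +: starts with n
E → C: starts with C
C → +: starts with '+'

The grammar has direct left recursion on: E.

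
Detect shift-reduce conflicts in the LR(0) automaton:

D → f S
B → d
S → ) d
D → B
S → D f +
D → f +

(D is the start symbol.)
A shift-reduce conflict occurs when an LR(0) state has both:
  - a complete (reduce) item [A → α .] (dot at the end), and
  - a shift item [B → β . c γ] (dot before a terminal).

Augment with D' → D and build the canonical LR(0) collection (I0 = CLOSURE({[D' → . D]}), then GOTO on every symbol after a dot until no new states appear). It has 12 states:
  I0: { [B → . d], [D → . B], [D → . f +], [D → . f S], [D' → . D] }  — shift
  I1: { [D → B .] }  — reduce
  I2: { [D' → D .] }  — accept
  I3: { [B → d .] }  — reduce
  I4: { [B → . d], [D → . B], [D → . f +], [D → . f S], [D → f . +], [D → f . S], [S → . ) d], [S → . D f +] }  — shift
  I5: { [S → ) . d] }  — shift
  I6: { [D → f + .] }  — reduce
  I7: { [S → D . f +] }  — shift
  I8: { [D → f S .] }  — reduce
  I9: { [S → D f . +] }  — shift
  I10: { [S → D f + .] }  — reduce
  I11: { [S → ) d .] }  — reduce

No state contains both a complete item and a shift item.

Answer: No shift-reduce conflicts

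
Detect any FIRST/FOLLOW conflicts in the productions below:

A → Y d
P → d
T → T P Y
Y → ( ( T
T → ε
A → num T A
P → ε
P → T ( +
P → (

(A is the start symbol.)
Yes. P → T '(' '+' with FOLLOW(P) on { '(' }; P → '(' with FOLLOW(P) on { '(' }; T → T P Y with FOLLOW(T) on { '(', 'd' }

A FIRST/FOLLOW conflict occurs when a non-terminal N has a nullable alternative N → β (β ⇒* ε) and another alternative N → α with FIRST(α) ∩ FOLLOW(N) ≠ ∅: on such a lookahead the parser cannot decide between expanding α and letting N vanish via β.

Nullable non-terminals: P, T.
FIRST sets used below: FIRST(T) = { '(', 'd', ε }, FIRST(P) = { '(', 'd', ε }, FIRST(Y) = { '(' }

P: nullable alternative(s) P → ε; FOLLOW(P) = { '(' }
  P → d: FIRST \ {ε} = { 'd' } — disjoint from FOLLOW(P)
  P → ε: FIRST \ {ε} = { } — this is the only nullable alternative, skip
  P → T ( +: FIRST \ {ε} = { '(', 'd' } — overlaps FOLLOW(P) on { '(' }: CONFLICT
  P → (: FIRST \ {ε} = { '(' } — overlaps FOLLOW(P) on { '(' }: CONFLICT

T: nullable alternative(s) T → ε; FOLLOW(T) = { '(', 'd', 'num' }
  T → T P Y: FIRST \ {ε} = { '(', 'd' } — overlaps FOLLOW(T) on { '(', 'd' }: CONFLICT
  T → ε: FIRST \ {ε} = { } — this is the only nullable alternative, skip

A, Y have no nullable alternative, so no FIRST/FOLLOW check is needed there.

So the grammar has 3 FIRST/FOLLOW conflicts (marked CONFLICT above).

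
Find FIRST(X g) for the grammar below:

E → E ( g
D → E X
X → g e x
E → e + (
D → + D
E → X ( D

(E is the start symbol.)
{ 'g' }

FIRST sets of the non-terminals involved (from the grammar, by fixed-point iteration):
  FIRST(X) = { 'g' }

To compute FIRST(X g), process the symbols left to right:
Symbol X is a non-terminal. Add FIRST(X) \ {ε} = { 'g' }
X is not nullable (ε ∉ FIRST(X)), so stop here.
FIRST(X g) = { 'g' }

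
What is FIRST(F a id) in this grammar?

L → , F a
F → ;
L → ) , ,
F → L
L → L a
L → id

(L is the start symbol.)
{ ')', ',', ';', 'id' }

FIRST sets of the non-terminals involved (from the grammar, by fixed-point iteration):
  FIRST(F) = { ')', ',', ';', 'id' }

To compute FIRST(F a id), process the symbols left to right:
Symbol F is a non-terminal. Add FIRST(F) \ {ε} = { ')', ',', ';', 'id' }
F is not nullable (ε ∉ FIRST(F)), so stop here.
FIRST(F a id) = { ')', ',', ';', 'id' }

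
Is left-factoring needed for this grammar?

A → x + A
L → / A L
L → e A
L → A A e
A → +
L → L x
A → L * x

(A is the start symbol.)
No, left-factoring is not needed

Left-factoring is needed when two productions for the same non-terminal
share a common prefix on the right-hand side.

Productions for A:
  A → x + A
  A → +
  A → L * x
Productions for L:
  L → / A L
  L → e A
  L → A A e
  L → L x

No common prefixes found.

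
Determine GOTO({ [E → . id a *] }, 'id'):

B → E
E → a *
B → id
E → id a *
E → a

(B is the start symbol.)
{ [E → id . a *] }

GOTO(I, 'id') = CLOSURE({ [A → αX.β] : [A → α.Xβ] ∈ I, X = 'id' })

Items with dot before 'id', with the dot advanced:
  [E → . id a *] → [E → id . a *]
Closure adds nothing (no advanced item has the dot before a non-terminal).

GOTO = { [E → id . a *] }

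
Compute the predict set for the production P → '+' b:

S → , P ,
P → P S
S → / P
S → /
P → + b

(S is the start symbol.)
PREDICT(P → '+' b) = (FIRST(RHS) \ {ε}) ∪ (FOLLOW(P) if ε ∈ FIRST(RHS), i.e. RHS ⇒* ε)
FIRST('+' b) = { '+' }
ε ∉ FIRST('+' b), so FOLLOW(P) is not added.
PREDICT(P → '+' b) = { '+' }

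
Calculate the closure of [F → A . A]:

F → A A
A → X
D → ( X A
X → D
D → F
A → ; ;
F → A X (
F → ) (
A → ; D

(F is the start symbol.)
To compute CLOSURE, for each item [A → α.Bβ] where B is a non-terminal, add [B → .γ] for all productions B → γ; repeat for the newly added items until nothing changes.

Start with: [F → A . A]
  [F → A . A] has the dot before A: add [A → . X], [A → . ; ;], [A → . ; D]
  [A → . X] has the dot before X: add [X → . D]
  [X → . D] has the dot before D: add [D → . ( X A], [D → . F]
  [D → . F] has the dot before F: add [F → . A A], [F → . A X (], [F → . ) (]
No further items can be added.

CLOSURE = { [A → . ; ;], [A → . ; D], [A → . X], [D → . ( X A], [D → . F], [F → . ) (], [F → . A A], [F → . A X (], [F → A . A], [X → . D] }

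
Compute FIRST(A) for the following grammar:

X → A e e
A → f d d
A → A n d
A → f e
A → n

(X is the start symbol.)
{ 'f', 'n' }

From A → f d d:
  - f is a terminal: add 'f' and stop
From A → A n d:
  - A is the symbol being defined: contributes nothing new
    A is not nullable, so stop
From A → f e:
  - f is a terminal: add 'f' and stop
From A → n:
  - n is a terminal: add 'n' and stop

Collecting: FIRST(A) = { 'f', 'n' }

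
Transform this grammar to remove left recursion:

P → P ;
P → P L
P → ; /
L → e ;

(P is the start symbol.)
P → ; / P'
P' → ; P'
P' → L P'
P' → ε
L → e ;

P is directly left-recursive. The standard transformation for
  A → A α₁ | ... | A α_m | β₁ | ... | β_n
is
  A  → β₁ A' | ... | β_n A'
  A' → α₁ A' | ... | α_m A' | ε

P → ; / becomes P → ; / P'
P → P ; becomes P' → ; P'
P → P L becomes P' → L P'
Add P' → ε

Productions for other non-terminals are unchanged:
  L → e ;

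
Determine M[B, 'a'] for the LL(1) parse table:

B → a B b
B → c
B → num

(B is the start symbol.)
To find M[B, 'a'], we find productions for B where 'a' is in the predict set (PREDICT(N → α) = (FIRST(α) \ {ε}) ∪ (FOLLOW(N) if α ⇒* ε)).

B → a B b: PREDICT = { 'a' }
  'a' is in predict set, so this production goes in M[B, 'a']
B → c: PREDICT = { 'c' }
B → num: PREDICT = { 'num' }

M[B, 'a'] = B → a B b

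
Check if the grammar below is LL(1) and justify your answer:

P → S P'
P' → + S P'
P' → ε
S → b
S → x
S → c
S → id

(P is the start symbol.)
Yes, the grammar is LL(1).

Relevant sets:
  FOLLOW(P') = { $ }

For P':
  PREDICT(P' → '+' S P') = { '+' }
  PREDICT(P' → ε) = { $ }
For S:
  PREDICT(S → b) = { 'b' }
  PREDICT(S → x) = { 'x' }
  PREDICT(S → c) = { 'c' }
  PREDICT(S → id) = { 'id' }
P has a single production, so nothing to check there.

All predict sets are disjoint. The grammar IS LL(1).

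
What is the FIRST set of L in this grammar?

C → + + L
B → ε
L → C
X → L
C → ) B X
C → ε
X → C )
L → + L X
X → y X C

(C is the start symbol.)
{ ')', '+', ε }

FIRST sets of the other non-terminals involved (by the same procedure, iterated to a fixed point):
  FIRST(C) = { ')', '+', ε }

From L → C:
  - C is a non-terminal: add FIRST(C) \ {ε} = { ')', '+' }
    C is nullable and nothing follows, so the whole right-hand side can vanish: ε ∈ FIRST(L)
From L → + L X:
  - '+' is a terminal: add '+' and stop

Collecting: FIRST(L) = { ')', '+', ε }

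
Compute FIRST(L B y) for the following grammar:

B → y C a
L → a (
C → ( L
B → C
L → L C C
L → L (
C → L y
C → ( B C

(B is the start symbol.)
FIRST sets of the non-terminals involved (from the grammar, by fixed-point iteration):
  FIRST(L) = { 'a' }

To compute FIRST(L B y), process the symbols left to right:
Symbol L is a non-terminal. Add FIRST(L) \ {ε} = { 'a' }
L is not nullable (ε ∉ FIRST(L)), so stop here.
FIRST(L B y) = { 'a' }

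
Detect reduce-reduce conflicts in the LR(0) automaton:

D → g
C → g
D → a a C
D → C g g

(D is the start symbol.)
A reduce-reduce conflict occurs when an LR(0) state has two complete items [A → α .] and [B → β .] — both call for a reduction, and with no lookahead the parser cannot choose between them.

Augment with D' → D and build the canonical LR(0) collection (I0 = CLOSURE({[D' → . D]}), then GOTO on every symbol after a dot until no new states appear). It has 10 states:
  I0: { [C → . g], [D → . C g g], [D → . a a C], [D → . g], [D' → . D] }  — shift
  I1: { [D → C . g g] }  — shift
  I2: { [D' → D .] }  — accept
  I3: { [D → a . a C] }  — shift
  I4: { [C → g .], [D → g .] }  — 2 reduces
  I5: { [C → . g], [D → a a . C] }  — shift
  I6: { [D → a a C .] }  — reduce
  I7: { [C → g .] }  — reduce
  I8: { [D → C g . g] }  — shift
  I9: { [D → C g g .] }  — reduce

I4 contains complete items [C → g .], [D → g .] — reduce-reduce conflict.

Answer: Yes — I4: [C → g .] vs [D → g .]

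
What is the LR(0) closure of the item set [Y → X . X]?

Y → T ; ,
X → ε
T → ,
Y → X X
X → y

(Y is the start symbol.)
{ [X → . y], [X → .], [Y → X . X] }

To compute CLOSURE, for each item [A → α.Bβ] where B is a non-terminal, add [B → .γ] for all productions B → γ; repeat for the newly added items until nothing changes.

Start with: [Y → X . X]
  [Y → X . X] has the dot before X: add [X → .], [X → . y]
No further items can be added.

CLOSURE = { [X → . y], [X → .], [Y → X . X] }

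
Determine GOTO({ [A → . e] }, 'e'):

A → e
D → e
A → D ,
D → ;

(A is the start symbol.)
{ [A → e .] }

GOTO(I, 'e') = CLOSURE({ [A → αX.β] : [A → α.Xβ] ∈ I, X = 'e' })

Items with dot before 'e', with the dot advanced:
  [A → . e] → [A → e .]
Closure adds nothing (no advanced item has the dot before a non-terminal).

GOTO = { [A → e .] }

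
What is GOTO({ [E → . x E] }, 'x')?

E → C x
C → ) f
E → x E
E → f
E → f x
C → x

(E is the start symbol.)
GOTO(I, 'x') = CLOSURE({ [A → αX.β] : [A → α.Xβ] ∈ I, X = 'x' })

Items with dot before 'x', with the dot advanced:
  [E → . x E] → [E → x . E]
Closure of the advanced items:
  [E → x . E] has the dot before E: add [E → . C x], [E → . x E], [E → . f], [E → . f x]
  [E → . C x] has the dot before C: add [C → . ) f], [C → . x]

GOTO = { [C → . ) f], [C → . x], [E → . C x], [E → . f x], [E → . f], [E → . x E], [E → x . E] }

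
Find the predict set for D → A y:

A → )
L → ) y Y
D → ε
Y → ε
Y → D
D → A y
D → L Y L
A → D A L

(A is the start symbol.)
{ ')' }

PREDICT(D → A y) = (FIRST(RHS) \ {ε}) ∪ (FOLLOW(D) if ε ∈ FIRST(RHS), i.e. RHS ⇒* ε)
FIRST(A) = { ')' }
FIRST(A y) = { ')' }
ε ∉ FIRST(A y), so FOLLOW(D) is not added.
PREDICT(D → A y) = { ')' }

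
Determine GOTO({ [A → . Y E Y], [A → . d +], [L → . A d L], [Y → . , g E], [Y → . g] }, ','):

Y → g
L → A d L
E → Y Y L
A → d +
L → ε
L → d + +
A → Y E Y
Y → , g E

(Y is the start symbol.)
{ [Y → , . g E] }

GOTO(I, ',') = CLOSURE({ [A → αX.β] : [A → α.Xβ] ∈ I, X = ',' })

Items with dot before ',', with the dot advanced:
  [Y → . , g E] → [Y → , . g E]
Closure adds nothing (no advanced item has the dot before a non-terminal).

GOTO = { [Y → , . g E] }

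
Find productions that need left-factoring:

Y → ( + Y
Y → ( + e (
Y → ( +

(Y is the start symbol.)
Left-factoring is needed when two productions for the same non-terminal
share a common prefix on the right-hand side.

Productions for Y:
  Y → ( + Y
  Y → ( + e (
  Y → ( +

Found common prefix '( +' in productions for Y

Answer: Yes, Y has productions with common prefix '( +'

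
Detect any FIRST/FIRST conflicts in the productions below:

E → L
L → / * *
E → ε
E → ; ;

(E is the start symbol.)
No FIRST/FIRST conflicts.

FIRST sets of the non-terminals at (or reachable through a nullable prefix from) the front of some alternative:
  FIRST(L) = { '/' }

Productions for E:
  E → L: FIRST = { '/' }
  E → ε: FIRST = { ε }
  E → ; ;: FIRST = { ';' }
L has only one production, so no FIRST/FIRST conflict is possible there.

All alternatives of each non-terminal have pairwise disjoint FIRST sets.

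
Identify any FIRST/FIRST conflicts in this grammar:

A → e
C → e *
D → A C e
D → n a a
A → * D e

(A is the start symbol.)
No FIRST/FIRST conflicts.

FIRST sets of the non-terminals at (or reachable through a nullable prefix from) the front of some alternative:
  FIRST(A) = { '*', 'e' }

Productions for A:
  A → e: FIRST = { 'e' }
  A → * D e: FIRST = { '*' }
Productions for D:
  D → A C e: FIRST = { '*', 'e' }
  D → n a a: FIRST = { 'n' }
C has only one production, so no FIRST/FIRST conflict is possible there.

All alternatives of each non-terminal have pairwise disjoint FIRST sets.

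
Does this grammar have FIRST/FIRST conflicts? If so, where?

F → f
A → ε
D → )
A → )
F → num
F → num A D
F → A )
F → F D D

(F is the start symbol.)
FIRST sets of the non-terminals at (or reachable through a nullable prefix from) the front of some alternative:
  FIRST(A) = { ')', ε }
  FIRST(F) = { ')', 'f', 'num' }

Productions for F:
  F → f: FIRST = { 'f' }
  F → num: FIRST = { 'num' }
  F → num A D: FIRST = { 'num' }
  F → A ): FIRST = { ')' }
  F → F D D: FIRST = { ')', 'f', 'num' }
Productions for A:
  A → ε: FIRST = { ε }
  A → ): FIRST = { ')' }
D has only one production, so no FIRST/FIRST conflict is possible there.

Conflict for F: F → f and F → F D D
  Overlap: { 'f' }
Conflict for F: F → num and F → num A D
  Overlap: { 'num' }
Conflict for F: F → num and F → F D D
  Overlap: { 'num' }
Conflict for F: F → num A D and F → F D D
  Overlap: { 'num' }
Conflict for F: F → A ) and F → F D D
  Overlap: { ')' }

Answer: Yes. F → f / F → F D D on { 'f' }; F → num / F → num A D on { 'num' }; F → num / F → F D D on { 'num' }; F → num A D / F → F D D on { 'num' }; F → A ')' / F → F D D on { ')' }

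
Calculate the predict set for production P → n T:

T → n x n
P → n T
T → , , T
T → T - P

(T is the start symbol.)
PREDICT(P → n T) = (FIRST(RHS) \ {ε}) ∪ (FOLLOW(P) if ε ∈ FIRST(RHS), i.e. RHS ⇒* ε)
FIRST(n T) = { 'n' }
ε ∉ FIRST(n T), so FOLLOW(P) is not added.
PREDICT(P → n T) = { 'n' }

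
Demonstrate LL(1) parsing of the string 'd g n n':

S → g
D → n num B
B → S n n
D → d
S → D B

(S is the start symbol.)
LL(1) parsing maintains a stack (initially the start symbol over $) and the input. At each step: if the stack top is a terminal, match it against the current input token; if it is a non-terminal N, replace it with the RHS of M[N, lookahead] (the unique production whose predict set contains the lookahead).

Stack is shown with the top on the left.

Stack    Input      Action
--------------------------
S $      d g n n $  output S → D B
D B $    d g n n $  output D → d
d B $    d g n n $  match 'd'
B $      g n n $    output B → S n n
S n n $  g n n $    output S → g
g n n $  g n n $    match 'g'
n n $    n n $      match 'n'
n $      n $        match 'n'
$        $          accept

The string is accepted.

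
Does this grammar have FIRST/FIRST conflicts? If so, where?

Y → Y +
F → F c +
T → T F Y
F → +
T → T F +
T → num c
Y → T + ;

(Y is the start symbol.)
Yes. Y → Y '+' / Y → T '+' ';' on { 'num' }; F → F c '+' / F → '+' on { '+' }; T → T F Y / T → T F '+' on { 'num' }; T → T F Y / T → num c on { 'num' }; T → T F '+' / T → num c on { 'num' }

A FIRST/FIRST conflict occurs when two productions N → α and N → β for the same non-terminal have FIRST(α) ∩ FIRST(β) ≠ ∅ (with ε ∈ FIRST of a nullable right-hand side, so two nullable alternatives also conflict).

FIRST sets of the non-terminals at (or reachable through a nullable prefix from) the front of some alternative:
  FIRST(Y) = { 'num' }
  FIRST(T) = { 'num' }
  FIRST(F) = { '+' }

Productions for Y:
  Y → Y +: FIRST = { 'num' }
  Y → T + ;: FIRST = { 'num' }
Productions for F:
  F → F c +: FIRST = { '+' }
  F → +: FIRST = { '+' }
Productions for T:
  T → T F Y: FIRST = { 'num' }
  T → T F +: FIRST = { 'num' }
  T → num c: FIRST = { 'num' }

Conflict for Y: Y → Y + and Y → T + ;
  Overlap: { 'num' }
Conflict for F: F → F c + and F → +
  Overlap: { '+' }
Conflict for T: T → T F Y and T → T F +
  Overlap: { 'num' }
Conflict for T: T → T F Y and T → num c
  Overlap: { 'num' }
Conflict for T: T → T F + and T → num c
  Overlap: { 'num' }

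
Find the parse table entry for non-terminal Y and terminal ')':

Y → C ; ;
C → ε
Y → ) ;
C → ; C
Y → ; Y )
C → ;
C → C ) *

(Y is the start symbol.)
Y → C ; ;, Y → ) ;

To find M[Y, ')'], we find productions for Y where ')' is in the predict set (PREDICT(N → α) = (FIRST(α) \ {ε}) ∪ (FOLLOW(N) if α ⇒* ε)).

Relevant sets:
  FIRST(C) = { ')', ';', ε }

Y → C ; ;: PREDICT = { ')', ';' }
  ')' is in predict set, so this production goes in M[Y, ')']
Y → ) ;: PREDICT = { ')' }
  ')' is in predict set, so this production goes in M[Y, ')']
Y → ; Y ): PREDICT = { ';' }

M[Y, ')'] = Y → C ; ;, Y → ) ;  (a multiply-defined cell — the grammar is not LL(1))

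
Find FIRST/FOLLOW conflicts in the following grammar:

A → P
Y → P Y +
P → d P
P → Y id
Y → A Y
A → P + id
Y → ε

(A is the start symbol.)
A FIRST/FOLLOW conflict occurs when a non-terminal N has a nullable alternative N → β (β ⇒* ε) and another alternative N → α with FIRST(α) ∩ FOLLOW(N) ≠ ∅: on such a lookahead the parser cannot decide between expanding α and letting N vanish via β.

Nullable non-terminals: Y.
FIRST sets used below: FIRST(P) = { 'd', 'id' }, FIRST(A) = { 'd', 'id' }

Y: nullable alternative(s) Y → ε; FOLLOW(Y) = { '+', 'id' }
  Y → P Y +: FIRST \ {ε} = { 'd', 'id' } — overlaps FOLLOW(Y) on { 'id' }: CONFLICT
  Y → A Y: FIRST \ {ε} = { 'd', 'id' } — overlaps FOLLOW(Y) on { 'id' }: CONFLICT
  Y → ε: FIRST \ {ε} = { } — this is the only nullable alternative, skip

A, P have no nullable alternative, so no FIRST/FOLLOW check is needed there.

So the grammar has 2 FIRST/FOLLOW conflicts (marked CONFLICT above).

Answer: Yes. Y → P Y '+' with FOLLOW(Y) on { 'id' }; Y → A Y with FOLLOW(Y) on { 'id' }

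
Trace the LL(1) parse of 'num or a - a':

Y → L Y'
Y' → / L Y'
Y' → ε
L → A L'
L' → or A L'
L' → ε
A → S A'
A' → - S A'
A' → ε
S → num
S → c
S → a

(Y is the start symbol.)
Stack is shown with the top on the left.

Stack           Input           Action
--------------------------------------
Y $             num or a - a $  output Y → L Y'
L Y' $          num or a - a $  output L → A L'
A L' Y' $       num or a - a $  output A → S A'
S A' L' Y' $    num or a - a $  output S → num
num A' L' Y' $  num or a - a $  match 'num'
A' L' Y' $      or a - a $      output A' → ε
L' Y' $         or a - a $      output L' → or A L'
or A L' Y' $    or a - a $      match 'or'
A L' Y' $       a - a $         output A → S A'
S A' L' Y' $    a - a $         output S → a
a A' L' Y' $    a - a $         match 'a'
A' L' Y' $      - a $           output A' → - S A'
- S A' L' Y' $  - a $           match '-'
S A' L' Y' $    a $             output S → a
a A' L' Y' $    a $             match 'a'
A' L' Y' $      $               output A' → ε
L' Y' $         $               output L' → ε
Y' $            $               output Y' → ε
$               $               accept

The string is accepted.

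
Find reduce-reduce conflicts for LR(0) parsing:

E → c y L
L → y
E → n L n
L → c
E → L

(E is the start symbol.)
A reduce-reduce conflict occurs when an LR(0) state has two complete items [A → α .] and [B → β .] — both call for a reduction, and with no lookahead the parser cannot choose between them.

Augment with E' → E and build the canonical LR(0) collection (I0 = CLOSURE({[E' → . E]}), then GOTO on every symbol after a dot until no new states appear). It has 11 states:
  I0: { [E → . L], [E → . c y L], [E → . n L n], [E' → . E], [L → . c], [L → . y] }  — shift
  I1: { [E' → E .] }  — accept
  I2: { [E → L .] }  — reduce
  I3: { [E → c . y L], [L → c .] }  — shift, reduce
  I4: { [E → n . L n], [L → . c], [L → . y] }  — shift
  I5: { [L → y .] }  — reduce
  I6: { [E → n L . n] }  — shift
  I7: { [L → c .] }  — reduce
  I8: { [E → n L n .] }  — reduce
  I9: { [E → c y . L], [L → . c], [L → . y] }  — shift
  I10: { [E → c y L .] }  — reduce

No state contains more than one complete item.

Answer: No reduce-reduce conflicts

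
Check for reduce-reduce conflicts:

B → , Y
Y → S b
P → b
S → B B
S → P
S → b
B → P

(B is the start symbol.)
Yes — I6: [B → P .] vs [S → P .]; I9: [P → b .] vs [S → b .]

A reduce-reduce conflict occurs when an LR(0) state has two complete items [A → α .] and [B → β .] — both call for a reduction, and with no lookahead the parser cannot choose between them.

Augment with B' → B and build the canonical LR(0) collection (I0 = CLOSURE({[B' → . B]}), then GOTO on every symbol after a dot until no new states appear). It has 12 states:
  I0: { [B → . , Y], [B → . P], [B' → . B], [P → . b] }  — shift
  I1: { [B → , . Y], [B → . , Y], [B → . P], [P → . b], [S → . B B], [S → . P], [S → . b], [Y → . S b] }  — shift
  I2: { [B' → B .] }  — accept
  I3: { [B → P .] }  — reduce
  I4: { [P → b .] }  — reduce
  I5: { [B → . , Y], [B → . P], [P → . b], [S → B . B] }  — shift
  I6: { [B → P .], [S → P .] }  — 2 reduces
  I7: { [Y → S . b] }  — shift
  I8: { [B → , Y .] }  — reduce
  I9: { [P → b .], [S → b .] }  — 2 reduces
  I10: { [Y → S b .] }  — reduce
  I11: { [S → B B .] }  — reduce

I6 contains complete items [B → P .], [S → P .] — reduce-reduce conflict.
I9 contains complete items [P → b .], [S → b .] — reduce-reduce conflict.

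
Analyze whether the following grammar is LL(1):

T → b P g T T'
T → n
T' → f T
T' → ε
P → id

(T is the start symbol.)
A grammar is LL(1) if for each non-terminal N with multiple productions, the predict sets of those productions are pairwise disjoint, where PREDICT(N → α) = (FIRST(α) \ {ε}) ∪ (FOLLOW(N) if α ⇒* ε).

Relevant sets:
  FOLLOW(T') = { $, 'f' }

For T:
  PREDICT(T → b P g T T') = { 'b' }
  PREDICT(T → n) = { 'n' }
For T':
  PREDICT(T' → f T) = { 'f' }
  PREDICT(T' → ε) = { $, 'f' }
P has a single production, so nothing to check there.

Conflict found: Predict set conflict for T': { 'f' }
The grammar is NOT LL(1).

Answer: No. Predict set conflict for T': { 'f' }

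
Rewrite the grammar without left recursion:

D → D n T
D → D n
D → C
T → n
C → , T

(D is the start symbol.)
D → C D'
D' → n T D'
D' → n D'
D' → ε
T → n
C → , T

D is directly left-recursive. The standard transformation for
  A → A α₁ | ... | A α_m | β₁ | ... | β_n
is
  A  → β₁ A' | ... | β_n A'
  A' → α₁ A' | ... | α_m A' | ε

D → C becomes D → C D'
D → D n T becomes D' → n T D'
D → D n becomes D' → n D'
Add D' → ε

Productions for other non-terminals are unchanged:
  T → n
  C → , T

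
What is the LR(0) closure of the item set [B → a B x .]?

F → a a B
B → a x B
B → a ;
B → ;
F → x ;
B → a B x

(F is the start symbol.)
{ [B → a B x .] }

Start with: [B → a B x .]
The dot is at the end, so nothing is added.

CLOSURE = { [B → a B x .] }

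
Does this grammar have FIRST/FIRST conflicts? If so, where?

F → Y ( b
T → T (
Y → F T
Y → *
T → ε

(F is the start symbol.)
FIRST sets of the non-terminals at (or reachable through a nullable prefix from) the front of some alternative:
  FIRST(T) = { '(', ε }
  FIRST(F) = { '*' }

Productions for T:
  T → T (: FIRST = { '(' }
  T → ε: FIRST = { ε }
Productions for Y:
  Y → F T: FIRST = { '*' }
  Y → *: FIRST = { '*' }
F has only one production, so no FIRST/FIRST conflict is possible there.

Conflict for Y: Y → F T and Y → *
  Overlap: { '*' }

Answer: Yes. Y → F T / Y → '*' on { '*' }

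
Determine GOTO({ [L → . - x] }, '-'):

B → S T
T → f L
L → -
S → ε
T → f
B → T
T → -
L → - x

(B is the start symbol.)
GOTO(I, '-') = CLOSURE({ [A → αX.β] : [A → α.Xβ] ∈ I, X = '-' })

Items with dot before '-', with the dot advanced:
  [L → . - x] → [L → - . x]
Closure adds nothing (no advanced item has the dot before a non-terminal).

GOTO = { [L → - . x] }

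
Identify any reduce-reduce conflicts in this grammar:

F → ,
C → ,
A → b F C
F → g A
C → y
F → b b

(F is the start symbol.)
No reduce-reduce conflicts

Augment with F' → F and build the canonical LR(0) collection (I0 = CLOSURE({[F' → . F]}), then GOTO on every symbol after a dot until no new states appear). It has 12 states:
  I0: { [F → . ,], [F → . b b], [F → . g A], [F' → . F] }  — shift
  I1: { [F → , .] }  — reduce
  I2: { [F' → F .] }  — accept
  I3: { [F → b . b] }  — shift
  I4: { [A → . b F C], [F → g . A] }  — shift
  I5: { [F → g A .] }  — reduce
  I6: { [A → b . F C], [F → . ,], [F → . b b], [F → . g A] }  — shift
  I7: { [A → b F . C], [C → . ,], [C → . y] }  — shift
  I8: { [C → , .] }  — reduce
  I9: { [A → b F C .] }  — reduce
  I10: { [C → y .] }  — reduce
  I11: { [F → b b .] }  — reduce

No state contains more than one complete item.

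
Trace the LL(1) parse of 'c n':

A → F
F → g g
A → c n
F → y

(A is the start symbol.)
LL(1) parsing maintains a stack (initially the start symbol over $) and the input. At each step: if the stack top is a terminal, match it against the current input token; if it is a non-terminal N, replace it with the RHS of M[N, lookahead] (the unique production whose predict set contains the lookahead).

Stack is shown with the top on the left.

Stack  Input  Action
--------------------
A $    c n $  output A → c n
c n $  c n $  match 'c'
n $    n $    match 'n'
$      $      accept

The string is accepted.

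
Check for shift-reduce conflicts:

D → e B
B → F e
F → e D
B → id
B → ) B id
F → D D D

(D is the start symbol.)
Yes — I9: [F → e D .] vs [D → . e B]

A shift-reduce conflict occurs when an LR(0) state has both:
  - a complete (reduce) item [A → α .] (dot at the end), and
  - a shift item [B → β . c γ] (dot before a terminal).

Augment with D' → D and build the canonical LR(0) collection (I0 = CLOSURE({[D' → . D]}), then GOTO on every symbol after a dot until no new states appear). It has 15 states:
  I0: { [D → . e B], [D' → . D] }  — shift
  I1: { [D' → D .] }  — accept
  I2: { [B → . ) B id], [B → . F e], [B → . id], [D → . e B], [D → e . B], [F → . D D D], [F → . e D] }  — shift
  I3: { [B → ) . B id], [B → . ) B id], [B → . F e], [B → . id], [D → . e B], [F → . D D D], [F → . e D] }  — shift
  I4: { [D → e B .] }  — reduce
  I5: { [D → . e B], [F → D . D D] }  — shift
  I6: { [B → F . e] }  — shift
  I7: { [B → . ) B id], [B → . F e], [B → . id], [D → . e B], [D → e . B], [F → . D D D], [F → . e D], [F → e . D] }  — shift
  I8: { [B → id .] }  — reduce
  I9: { [D → . e B], [F → D . D D], [F → e D .] }  — shift, reduce
  I10: { [D → . e B], [F → D D . D] }  — shift
  I11: { [F → D D D .] }  — reduce
  I12: { [B → F e .] }  — reduce
  I13: { [B → ) B . id] }  — shift
  I14: { [B → ) B id .] }  — reduce

I9 contains reduce item [F → e D .] and shift item [D → . e B] — shift-reduce conflict.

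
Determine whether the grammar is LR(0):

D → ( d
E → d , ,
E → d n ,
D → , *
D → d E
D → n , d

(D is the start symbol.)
A grammar is LR(0) if no state in the canonical LR(0) collection has:
  - both a shift item (dot before a terminal) and a complete item (shift-reduce conflict), or
  - two or more complete items (reduce-reduce conflict; the accept item [D' → D .] counts as a complete item here).

Augment with D' → D and build the canonical LR(0) collection (I0 = CLOSURE({[D' → . D]}), then GOTO on every symbol after a dot until no new states appear). It has 16 states:
  I0: { [D → . ( d], [D → . , *], [D → . d E], [D → . n , d], [D' → . D] }  — shift
  I1: { [D → ( . d] }  — shift
  I2: { [D → , . *] }  — shift
  I3: { [D' → D .] }  — accept
  I4: { [D → d . E], [E → . d , ,], [E → . d n ,] }  — shift
  I5: { [D → n . , d] }  — shift
  I6: { [D → n , . d] }  — shift
  I7: { [D → n , d .] }  — reduce
  I8: { [D → d E .] }  — reduce
  I9: { [E → d . , ,], [E → d . n ,] }  — shift
  I10: { [E → d , . ,] }  — shift
  I11: { [E → d n . ,] }  — shift
  I12: { [E → d n , .] }  — reduce
  I13: { [E → d , , .] }  — reduce
  I14: { [D → , * .] }  — reduce
  I15: { [D → ( d .] }  — reduce

Every state is either a pure shift/goto state or contains exactly one complete item and nothing to shift — no conflicts. The grammar is LR(0).

Answer: Yes, the grammar is LR(0)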